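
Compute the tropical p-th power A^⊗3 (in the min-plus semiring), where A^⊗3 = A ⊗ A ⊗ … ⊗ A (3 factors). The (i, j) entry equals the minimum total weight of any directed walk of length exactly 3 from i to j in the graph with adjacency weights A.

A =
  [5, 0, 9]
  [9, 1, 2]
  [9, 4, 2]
A^⊗3 =
  [10, 2, 3]
  [11, 3, 4]
  [13, 6, 6]

Each entry (A^⊗3)_ij equals the minimum over all length-3 walks i = v_0 → v_1 → … → v_3 = j of Σ_t A[v_t][v_{t+1}]. For example, for (i, j) = (0, 2) we minimise over 9 possible intermediate vertex sequences; the minimum is 3, attained along the walk 0 → 1 → 1 → 2.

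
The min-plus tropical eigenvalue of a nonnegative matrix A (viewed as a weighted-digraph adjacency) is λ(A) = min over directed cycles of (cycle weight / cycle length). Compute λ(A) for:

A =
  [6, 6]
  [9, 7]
λ(A) = 6

Enumerate directed cycles and compute their means (weight / length). Sample:
  cycle 0 → 0: weight = 6, length = 1, mean = 6/1 ≈ 6.000
  cycle 1 → 1: weight = 7, length = 1, mean = 7/1 ≈ 7.000
  cycle 0 → 1 → 0: weight = 15, length = 2, mean = 15/2 ≈ 7.500
  cycle 1 → 0 → 1: weight = 15, length = 2, mean = 15/2 ≈ 7.500
Minimum mean = 6.000, attained e.g. along the cycle 0 → 0 with weight 6 and length 1. So λ(A) = 6/1 = 6.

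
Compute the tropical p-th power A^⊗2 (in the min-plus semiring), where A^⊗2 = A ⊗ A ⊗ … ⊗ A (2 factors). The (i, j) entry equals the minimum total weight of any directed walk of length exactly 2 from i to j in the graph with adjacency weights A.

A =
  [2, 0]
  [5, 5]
A^⊗2 =
  [4, 2]
  [7, 5]

Each entry (A^⊗2)_ij equals the minimum over all length-2 walks i = v_0 → v_1 → … → v_2 = j of Σ_t A[v_t][v_{t+1}]. For example, for (i, j) = (0, 1) we minimise over 2 possible intermediate vertex sequences; the minimum is 2, attained along the walk 0 → 0 → 1.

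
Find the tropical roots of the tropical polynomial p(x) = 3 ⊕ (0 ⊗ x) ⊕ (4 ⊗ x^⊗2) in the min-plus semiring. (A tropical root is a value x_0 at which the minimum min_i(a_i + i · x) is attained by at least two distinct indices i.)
Roots: {-4, 3}

Each tropical root is a break point of the lower envelope of the lines y = a_i + i · x (there are 3 lines, with slopes 0, 1, ..., 2). Only the lines that attain the minimum somewhere contribute to roots; other lines are dominated. Here the surviving (envelope) indices are i = 2, i = 1, i = 0.
Intersections between consecutive envelope lines give the roots: for adjacent envelope indices i < j the intersection is x = (a_i − a_j) / (j − i). Reading off the sorted break points: {-4, 3}.
Verification: at each break x_0, at least two indices attain the minimum of min_i(a_i + i · x_0).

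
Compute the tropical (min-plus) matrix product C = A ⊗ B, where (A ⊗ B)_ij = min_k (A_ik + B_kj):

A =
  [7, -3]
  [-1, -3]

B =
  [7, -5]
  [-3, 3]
A ⊗ B =
  [-6, 0]
  [-6, -6]

Apply the min-plus product entry-by-entry:
  C[0][0] = min over k of (A[0][0] + B[0][0] = 7 + 7 = 14, A[0][1] + B[1][0] = -3 + -3 = -6) = -6 (attained at k = 1)
  C[0][1] = min over k of (A[0][0] + B[0][1] = 7 + -5 = 2, A[0][1] + B[1][1] = -3 + 3 = 0) = 0 (attained at k = 1)
  C[1][0] = min over k of (A[1][0] + B[0][0] = -1 + 7 = 6, A[1][1] + B[1][0] = -3 + -3 = -6) = -6 (attained at k = 1)
  C[1][1] = min over k of (A[1][0] + B[0][1] = -1 + -5 = -6, A[1][1] + B[1][1] = -3 + 3 = 0) = -6 (attained at k = 0)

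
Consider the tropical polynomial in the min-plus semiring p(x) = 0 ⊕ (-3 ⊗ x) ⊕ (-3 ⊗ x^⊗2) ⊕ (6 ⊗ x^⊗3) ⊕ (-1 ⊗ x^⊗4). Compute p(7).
p(7) = 0

A tropical monomial a ⊗ x^⊗i evaluates to a + i · x. Evaluating each term at x = 7:
  Term 0 contributes 0 + 0 · 7 = 0
  Term 1 contributes -3 + 1 · 7 = 4
  Term 2 contributes -3 + 2 · 7 = 11
  Term 3 contributes 6 + 3 · 7 = 27
  Term 4 contributes -1 + 4 · 7 = 27
p(7) = ⊕ of these = min[0, 4, 11, 27, 27] = 0.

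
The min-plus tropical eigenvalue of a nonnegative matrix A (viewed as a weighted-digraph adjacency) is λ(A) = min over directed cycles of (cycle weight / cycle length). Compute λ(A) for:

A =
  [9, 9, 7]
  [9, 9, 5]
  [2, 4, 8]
λ(A) = 9/2

Enumerate directed cycles and compute their means (weight / length). Sample:
  cycle 0 → 0: weight = 9, length = 1, mean = 9/1 ≈ 9.000
  cycle 1 → 1: weight = 9, length = 1, mean = 9/1 ≈ 9.000
  cycle 2 → 2: weight = 8, length = 1, mean = 8/1 ≈ 8.000
  cycle 0 → 1 → 0: weight = 18, length = 2, mean = 18/2 ≈ 9.000
  cycle 0 → 2 → 0: weight = 9, length = 2, mean = 9/2 ≈ 4.500
  cycle 1 → 0 → 1: weight = 18, length = 2, mean = 18/2 ≈ 9.000
Minimum mean = 4.500, attained e.g. along the cycle 0 → 2 → 0 with weight 9 and length 2. So λ(A) = 9/2 = 9/2.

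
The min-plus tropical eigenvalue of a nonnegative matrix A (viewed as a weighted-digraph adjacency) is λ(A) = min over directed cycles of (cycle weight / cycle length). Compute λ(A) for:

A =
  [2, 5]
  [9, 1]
λ(A) = 1

Enumerate directed cycles and compute their means (weight / length). Sample:
  cycle 0 → 0: weight = 2, length = 1, mean = 2/1 ≈ 2.000
  cycle 1 → 1: weight = 1, length = 1, mean = 1/1 ≈ 1.000
  cycle 0 → 1 → 0: weight = 14, length = 2, mean = 14/2 ≈ 7.000
  cycle 1 → 0 → 1: weight = 14, length = 2, mean = 14/2 ≈ 7.000
Minimum mean = 1.000, attained e.g. along the cycle 1 → 1 with weight 1 and length 1. So λ(A) = 1/1 = 1.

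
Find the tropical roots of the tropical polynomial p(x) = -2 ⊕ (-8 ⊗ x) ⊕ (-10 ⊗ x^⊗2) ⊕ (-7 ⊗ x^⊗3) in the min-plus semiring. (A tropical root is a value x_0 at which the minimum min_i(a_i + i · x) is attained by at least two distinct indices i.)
Roots: {-3, 2, 6}

Each tropical root is a break point of the lower envelope of the lines y = a_i + i · x (there are 4 lines, with slopes 0, 1, ..., 3). Only the lines that attain the minimum somewhere contribute to roots; other lines are dominated. Here the surviving (envelope) indices are i = 3, i = 2, i = 1, i = 0.
Intersections between consecutive envelope lines give the roots: for adjacent envelope indices i < j the intersection is x = (a_i − a_j) / (j − i). Reading off the sorted break points: {-3, 2, 6}.
Verification: at each break x_0, at least two indices attain the minimum of min_i(a_i + i · x_0).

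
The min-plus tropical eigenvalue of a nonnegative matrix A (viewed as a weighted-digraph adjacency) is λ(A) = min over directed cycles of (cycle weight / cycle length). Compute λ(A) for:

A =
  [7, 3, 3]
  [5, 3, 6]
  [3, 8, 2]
λ(A) = 2

Enumerate directed cycles and compute their means (weight / length). Sample:
  cycle 0 → 0: weight = 7, length = 1, mean = 7/1 ≈ 7.000
  cycle 1 → 1: weight = 3, length = 1, mean = 3/1 ≈ 3.000
  cycle 2 → 2: weight = 2, length = 1, mean = 2/1 ≈ 2.000
  cycle 0 → 1 → 0: weight = 8, length = 2, mean = 8/2 ≈ 4.000
  cycle 0 → 2 → 0: weight = 6, length = 2, mean = 6/2 ≈ 3.000
  cycle 1 → 0 → 1: weight = 8, length = 2, mean = 8/2 ≈ 4.000
Minimum mean = 2.000, attained e.g. along the cycle 2 → 2 with weight 2 and length 1. So λ(A) = 2/1 = 2.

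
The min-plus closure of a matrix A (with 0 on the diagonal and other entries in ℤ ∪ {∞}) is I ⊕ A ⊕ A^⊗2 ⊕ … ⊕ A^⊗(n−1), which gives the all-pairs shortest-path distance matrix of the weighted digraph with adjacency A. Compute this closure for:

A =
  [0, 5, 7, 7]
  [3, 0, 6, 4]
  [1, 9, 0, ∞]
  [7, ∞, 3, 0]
Closure =
  [0, 5, 7, 7]
  [3, 0, 6, 4]
  [1, 6, 0, 8]
  [4, 9, 3, 0]

This is the Floyd-Warshall all-pairs shortest-path computation. For each intermediate vertex k = 0, 1, …, 3, update dist[i][j] ← min(dist[i][j], dist[i][k] + dist[k][j]). The final matrix gives, for each (i, j), the minimum total weight of any directed path from i to j (possibly empty when i = j).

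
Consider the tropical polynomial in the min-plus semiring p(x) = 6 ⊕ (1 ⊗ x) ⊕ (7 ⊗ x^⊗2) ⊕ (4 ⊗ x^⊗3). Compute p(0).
p(0) = 1

A tropical monomial a ⊗ x^⊗i evaluates to a + i · x. Evaluating each term at x = 0:
  Term 0 contributes 6 + 0 · 0 = 6
  Term 1 contributes 1 + 1 · 0 = 1
  Term 2 contributes 7 + 2 · 0 = 7
  Term 3 contributes 4 + 3 · 0 = 4
p(0) = ⊕ of these = min[6, 1, 7, 4] = 1.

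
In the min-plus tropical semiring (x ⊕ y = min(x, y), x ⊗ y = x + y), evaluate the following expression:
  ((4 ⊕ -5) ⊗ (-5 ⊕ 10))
((4 ⊕ -5) ⊗ (-5 ⊕ 10)) = -10

Expand innermost to outermost. Recall ⊕ takes the minimum of its arguments and ⊗ takes their sum. Working out the expression ((4 ⊕ -5) ⊗ (-5 ⊕ 10)) gives -10.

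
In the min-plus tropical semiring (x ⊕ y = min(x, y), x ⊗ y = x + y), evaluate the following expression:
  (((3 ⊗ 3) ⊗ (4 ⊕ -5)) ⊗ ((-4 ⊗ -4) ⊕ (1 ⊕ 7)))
(((3 ⊗ 3) ⊗ (4 ⊕ -5)) ⊗ ((-4 ⊗ -4) ⊕ (1 ⊕ 7))) = -7

Expand innermost to outermost. Recall ⊕ takes the minimum of its arguments and ⊗ takes their sum. Working out the expression (((3 ⊗ 3) ⊗ (4 ⊕ -5)) ⊗ ((-4 ⊗ -4) ⊕ (1 ⊕ 7))) gives -7.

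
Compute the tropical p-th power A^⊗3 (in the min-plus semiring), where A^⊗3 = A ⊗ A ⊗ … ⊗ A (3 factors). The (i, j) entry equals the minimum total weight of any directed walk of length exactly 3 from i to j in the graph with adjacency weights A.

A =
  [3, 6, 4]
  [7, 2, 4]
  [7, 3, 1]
A^⊗3 =
  [9, 8, 6]
  [11, 6, 6]
  [9, 5, 3]

Each entry (A^⊗3)_ij equals the minimum over all length-3 walks i = v_0 → v_1 → … → v_3 = j of Σ_t A[v_t][v_{t+1}]. For example, for (i, j) = (0, 2) we minimise over 9 possible intermediate vertex sequences; the minimum is 6, attained along the walk 0 → 2 → 2 → 2.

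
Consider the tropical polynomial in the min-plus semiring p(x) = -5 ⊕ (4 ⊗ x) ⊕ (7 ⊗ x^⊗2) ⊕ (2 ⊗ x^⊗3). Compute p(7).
p(7) = -5

A tropical monomial a ⊗ x^⊗i evaluates to a + i · x. Evaluating each term at x = 7:
  Term 0 contributes -5 + 0 · 7 = -5
  Term 1 contributes 4 + 1 · 7 = 11
  Term 2 contributes 7 + 2 · 7 = 21
  Term 3 contributes 2 + 3 · 7 = 23
p(7) = ⊕ of these = min[-5, 11, 21, 23] = -5.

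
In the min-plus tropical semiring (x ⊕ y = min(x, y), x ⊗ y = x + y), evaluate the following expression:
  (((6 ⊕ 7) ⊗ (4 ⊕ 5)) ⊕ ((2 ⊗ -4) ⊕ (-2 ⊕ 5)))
(((6 ⊕ 7) ⊗ (4 ⊕ 5)) ⊕ ((2 ⊗ -4) ⊕ (-2 ⊕ 5))) = -2

Expand innermost to outermost. Recall ⊕ takes the minimum of its arguments and ⊗ takes their sum. Working out the expression (((6 ⊕ 7) ⊗ (4 ⊕ 5)) ⊕ ((2 ⊗ -4) ⊕ (-2 ⊕ 5))) gives -2.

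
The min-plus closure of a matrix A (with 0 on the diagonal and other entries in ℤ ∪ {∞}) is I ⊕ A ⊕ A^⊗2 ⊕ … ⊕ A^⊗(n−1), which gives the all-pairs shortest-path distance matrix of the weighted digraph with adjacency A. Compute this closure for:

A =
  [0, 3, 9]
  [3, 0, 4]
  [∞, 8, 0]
Closure =
  [0, 3, 7]
  [3, 0, 4]
  [11, 8, 0]

This is the Floyd-Warshall all-pairs shortest-path computation. For each intermediate vertex k = 0, 1, …, 2, update dist[i][j] ← min(dist[i][j], dist[i][k] + dist[k][j]). The final matrix gives, for each (i, j), the minimum total weight of any directed path from i to j (possibly empty when i = j).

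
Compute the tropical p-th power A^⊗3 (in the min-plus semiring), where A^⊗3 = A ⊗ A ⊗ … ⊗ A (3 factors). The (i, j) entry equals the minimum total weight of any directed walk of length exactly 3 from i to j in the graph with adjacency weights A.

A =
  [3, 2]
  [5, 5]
A^⊗3 =
  [9, 8]
  [11, 10]

Each entry (A^⊗3)_ij equals the minimum over all length-3 walks i = v_0 → v_1 → … → v_3 = j of Σ_t A[v_t][v_{t+1}]. For example, for (i, j) = (0, 1) we minimise over 4 possible intermediate vertex sequences; the minimum is 8, attained along the walk 0 → 0 → 0 → 1.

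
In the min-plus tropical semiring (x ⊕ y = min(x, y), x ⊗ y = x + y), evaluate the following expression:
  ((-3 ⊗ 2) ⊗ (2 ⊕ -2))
((-3 ⊗ 2) ⊗ (2 ⊕ -2)) = -3

Expand innermost to outermost. Recall ⊕ takes the minimum of its arguments and ⊗ takes their sum. Working out the expression ((-3 ⊗ 2) ⊗ (2 ⊕ -2)) gives -3.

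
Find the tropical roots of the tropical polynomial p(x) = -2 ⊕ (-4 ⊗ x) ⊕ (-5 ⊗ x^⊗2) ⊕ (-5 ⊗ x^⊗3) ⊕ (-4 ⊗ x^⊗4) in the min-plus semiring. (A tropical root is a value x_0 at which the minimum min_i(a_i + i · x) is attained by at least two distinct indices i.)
Roots: {-1, 0, 1, 2}

Each tropical root is a break point of the lower envelope of the lines y = a_i + i · x (there are 5 lines, with slopes 0, 1, ..., 4). Only the lines that attain the minimum somewhere contribute to roots; other lines are dominated. Here the surviving (envelope) indices are i = 4, i = 3, i = 2, i = 1, i = 0.
Intersections between consecutive envelope lines give the roots: for adjacent envelope indices i < j the intersection is x = (a_i − a_j) / (j − i). Reading off the sorted break points: {-1, 0, 1, 2}.
Verification: at each break x_0, at least two indices attain the minimum of min_i(a_i + i · x_0).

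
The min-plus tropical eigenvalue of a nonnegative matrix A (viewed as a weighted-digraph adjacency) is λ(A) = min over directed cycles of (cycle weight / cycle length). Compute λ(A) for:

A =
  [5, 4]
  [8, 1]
λ(A) = 1

Enumerate directed cycles and compute their means (weight / length). Sample:
  cycle 0 → 0: weight = 5, length = 1, mean = 5/1 ≈ 5.000
  cycle 1 → 1: weight = 1, length = 1, mean = 1/1 ≈ 1.000
  cycle 0 → 1 → 0: weight = 12, length = 2, mean = 12/2 ≈ 6.000
  cycle 1 → 0 → 1: weight = 12, length = 2, mean = 12/2 ≈ 6.000
Minimum mean = 1.000, attained e.g. along the cycle 1 → 1 with weight 1 and length 1. So λ(A) = 1/1 = 1.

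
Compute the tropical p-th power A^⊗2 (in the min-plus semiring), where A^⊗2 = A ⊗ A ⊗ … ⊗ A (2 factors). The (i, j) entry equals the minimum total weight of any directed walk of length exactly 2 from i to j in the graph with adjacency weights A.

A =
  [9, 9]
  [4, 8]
A^⊗2 =
  [13, 17]
  [12, 13]

Each entry (A^⊗2)_ij equals the minimum over all length-2 walks i = v_0 → v_1 → … → v_2 = j of Σ_t A[v_t][v_{t+1}]. For example, for (i, j) = (0, 1) we minimise over 2 possible intermediate vertex sequences; the minimum is 17, attained along the walk 0 → 1 → 1.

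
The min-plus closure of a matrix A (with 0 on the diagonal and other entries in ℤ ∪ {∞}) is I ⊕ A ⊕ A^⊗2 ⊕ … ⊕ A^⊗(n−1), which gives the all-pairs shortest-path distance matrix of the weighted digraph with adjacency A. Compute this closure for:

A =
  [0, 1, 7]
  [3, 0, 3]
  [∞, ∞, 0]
Closure =
  [0, 1, 4]
  [3, 0, 3]
  [∞, ∞, 0]

This is the Floyd-Warshall all-pairs shortest-path computation. For each intermediate vertex k = 0, 1, …, 2, update dist[i][j] ← min(dist[i][j], dist[i][k] + dist[k][j]). The final matrix gives, for each (i, j), the minimum total weight of any directed path from i to j (possibly empty when i = j).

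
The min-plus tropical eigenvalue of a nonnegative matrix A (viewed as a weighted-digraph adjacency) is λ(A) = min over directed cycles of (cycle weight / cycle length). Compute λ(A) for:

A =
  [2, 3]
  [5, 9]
λ(A) = 2

Enumerate directed cycles and compute their means (weight / length). Sample:
  cycle 0 → 0: weight = 2, length = 1, mean = 2/1 ≈ 2.000
  cycle 1 → 1: weight = 9, length = 1, mean = 9/1 ≈ 9.000
  cycle 0 → 1 → 0: weight = 8, length = 2, mean = 8/2 ≈ 4.000
  cycle 1 → 0 → 1: weight = 8, length = 2, mean = 8/2 ≈ 4.000
Minimum mean = 2.000, attained e.g. along the cycle 0 → 0 with weight 2 and length 1. So λ(A) = 2/1 = 2.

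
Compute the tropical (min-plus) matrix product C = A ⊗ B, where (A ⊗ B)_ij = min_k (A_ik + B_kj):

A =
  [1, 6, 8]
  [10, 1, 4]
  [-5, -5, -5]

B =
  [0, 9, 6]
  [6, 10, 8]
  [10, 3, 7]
A ⊗ B =
  [1, 10, 7]
  [7, 7, 9]
  [-5, -2, 1]

Apply the min-plus product entry-by-entry:
  C[0][0] = min over k of (A[0][0] + B[0][0] = 1 + 0 = 1, A[0][1] + B[1][0] = 6 + 6 = 12, A[0][2] + B[2][0] = 8 + 10 = 18) = 1 (attained at k = 0)
  C[0][1] = min over k of (A[0][0] + B[0][1] = 1 + 9 = 10, A[0][1] + B[1][1] = 6 + 10 = 16, A[0][2] + B[2][1] = 8 + 3 = 11) = 10 (attained at k = 0)
  C[0][2] = min over k of (A[0][0] + B[0][2] = 1 + 6 = 7, A[0][1] + B[1][2] = 6 + 8 = 14, A[0][2] + B[2][2] = 8 + 7 = 15) = 7 (attained at k = 0)
  C[1][0] = min over k of (A[1][0] + B[0][0] = 10 + 0 = 10, A[1][1] + B[1][0] = 1 + 6 = 7, A[1][2] + B[2][0] = 4 + 10 = 14) = 7 (attained at k = 1)
  C[1][1] = min over k of (A[1][0] + B[0][1] = 10 + 9 = 19, A[1][1] + B[1][1] = 1 + 10 = 11, A[1][2] + B[2][1] = 4 + 3 = 7) = 7 (attained at k = 2)
  C[1][2] = min over k of (A[1][0] + B[0][2] = 10 + 6 = 16, A[1][1] + B[1][2] = 1 + 8 = 9, A[1][2] + B[2][2] = 4 + 7 = 11) = 9 (attained at k = 1)
  C[2][0] = min over k of (A[2][0] + B[0][0] = -5 + 0 = -5, A[2][1] + B[1][0] = -5 + 6 = 1, A[2][2] + B[2][0] = -5 + 10 = 5) = -5 (attained at k = 0)
  C[2][1] = min over k of (A[2][0] + B[0][1] = -5 + 9 = 4, A[2][1] + B[1][1] = -5 + 10 = 5, A[2][2] + B[2][1] = -5 + 3 = -2) = -2 (attained at k = 2)
  C[2][2] = min over k of (A[2][0] + B[0][2] = -5 + 6 = 1, A[2][1] + B[1][2] = -5 + 8 = 3, A[2][2] + B[2][2] = -5 + 7 = 2) = 1 (attained at k = 0)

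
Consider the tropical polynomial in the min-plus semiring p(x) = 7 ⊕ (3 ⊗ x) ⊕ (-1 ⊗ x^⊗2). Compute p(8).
p(8) = 7

A tropical monomial a ⊗ x^⊗i evaluates to a + i · x. Evaluating each term at x = 8:
  Term 0 contributes 7 + 0 · 8 = 7
  Term 1 contributes 3 + 1 · 8 = 11
  Term 2 contributes -1 + 2 · 8 = 15
p(8) = ⊕ of these = min[7, 11, 15] = 7.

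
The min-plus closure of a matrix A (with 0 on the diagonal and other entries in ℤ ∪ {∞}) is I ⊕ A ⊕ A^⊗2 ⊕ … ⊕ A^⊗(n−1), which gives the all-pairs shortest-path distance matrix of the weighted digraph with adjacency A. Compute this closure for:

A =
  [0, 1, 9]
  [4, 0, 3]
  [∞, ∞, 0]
Closure =
  [0, 1, 4]
  [4, 0, 3]
  [∞, ∞, 0]

This is the Floyd-Warshall all-pairs shortest-path computation. For each intermediate vertex k = 0, 1, …, 2, update dist[i][j] ← min(dist[i][j], dist[i][k] + dist[k][j]). The final matrix gives, for each (i, j), the minimum total weight of any directed path from i to j (possibly empty when i = j).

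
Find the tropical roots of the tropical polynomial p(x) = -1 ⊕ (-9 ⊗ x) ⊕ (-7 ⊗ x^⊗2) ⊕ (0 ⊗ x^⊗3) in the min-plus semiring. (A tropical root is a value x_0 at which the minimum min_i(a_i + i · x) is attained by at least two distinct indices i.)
Roots: {-7, -2, 8}

Each tropical root is a break point of the lower envelope of the lines y = a_i + i · x (there are 4 lines, with slopes 0, 1, ..., 3). Only the lines that attain the minimum somewhere contribute to roots; other lines are dominated. Here the surviving (envelope) indices are i = 3, i = 2, i = 1, i = 0.
Intersections between consecutive envelope lines give the roots: for adjacent envelope indices i < j the intersection is x = (a_i − a_j) / (j − i). Reading off the sorted break points: {-7, -2, 8}.
Verification: at each break x_0, at least two indices attain the minimum of min_i(a_i + i · x_0).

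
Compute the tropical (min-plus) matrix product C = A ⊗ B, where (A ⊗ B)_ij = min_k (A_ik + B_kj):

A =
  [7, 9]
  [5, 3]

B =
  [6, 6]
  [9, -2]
A ⊗ B =
  [13, 7]
  [11, 1]

Apply the min-plus product entry-by-entry:
  C[0][0] = min over k of (A[0][0] + B[0][0] = 7 + 6 = 13, A[0][1] + B[1][0] = 9 + 9 = 18) = 13 (attained at k = 0)
  C[0][1] = min over k of (A[0][0] + B[0][1] = 7 + 6 = 13, A[0][1] + B[1][1] = 9 + -2 = 7) = 7 (attained at k = 1)
  C[1][0] = min over k of (A[1][0] + B[0][0] = 5 + 6 = 11, A[1][1] + B[1][0] = 3 + 9 = 12) = 11 (attained at k = 0)
  C[1][1] = min over k of (A[1][0] + B[0][1] = 5 + 6 = 11, A[1][1] + B[1][1] = 3 + -2 = 1) = 1 (attained at k = 1)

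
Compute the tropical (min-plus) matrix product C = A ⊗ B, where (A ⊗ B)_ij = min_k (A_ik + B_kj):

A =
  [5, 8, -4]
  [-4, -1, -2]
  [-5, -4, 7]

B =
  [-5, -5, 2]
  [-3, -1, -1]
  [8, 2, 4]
A ⊗ B =
  [0, -2, 0]
  [-9, -9, -2]
  [-10, -10, -5]

Apply the min-plus product entry-by-entry:
  C[0][0] = min over k of (A[0][0] + B[0][0] = 5 + -5 = 0, A[0][1] + B[1][0] = 8 + -3 = 5, A[0][2] + B[2][0] = -4 + 8 = 4) = 0 (attained at k = 0)
  C[0][1] = min over k of (A[0][0] + B[0][1] = 5 + -5 = 0, A[0][1] + B[1][1] = 8 + -1 = 7, A[0][2] + B[2][1] = -4 + 2 = -2) = -2 (attained at k = 2)
  C[0][2] = min over k of (A[0][0] + B[0][2] = 5 + 2 = 7, A[0][1] + B[1][2] = 8 + -1 = 7, A[0][2] + B[2][2] = -4 + 4 = 0) = 0 (attained at k = 2)
  C[1][0] = min over k of (A[1][0] + B[0][0] = -4 + -5 = -9, A[1][1] + B[1][0] = -1 + -3 = -4, A[1][2] + B[2][0] = -2 + 8 = 6) = -9 (attained at k = 0)
  C[1][1] = min over k of (A[1][0] + B[0][1] = -4 + -5 = -9, A[1][1] + B[1][1] = -1 + -1 = -2, A[1][2] + B[2][1] = -2 + 2 = 0) = -9 (attained at k = 0)
  C[1][2] = min over k of (A[1][0] + B[0][2] = -4 + 2 = -2, A[1][1] + B[1][2] = -1 + -1 = -2, A[1][2] + B[2][2] = -2 + 4 = 2) = -2 (attained at k = 0)
  C[2][0] = min over k of (A[2][0] + B[0][0] = -5 + -5 = -10, A[2][1] + B[1][0] = -4 + -3 = -7, A[2][2] + B[2][0] = 7 + 8 = 15) = -10 (attained at k = 0)
  C[2][1] = min over k of (A[2][0] + B[0][1] = -5 + -5 = -10, A[2][1] + B[1][1] = -4 + -1 = -5, A[2][2] + B[2][1] = 7 + 2 = 9) = -10 (attained at k = 0)
  C[2][2] = min over k of (A[2][0] + B[0][2] = -5 + 2 = -3, A[2][1] + B[1][2] = -4 + -1 = -5, A[2][2] + B[2][2] = 7 + 4 = 11) = -5 (attained at k = 1)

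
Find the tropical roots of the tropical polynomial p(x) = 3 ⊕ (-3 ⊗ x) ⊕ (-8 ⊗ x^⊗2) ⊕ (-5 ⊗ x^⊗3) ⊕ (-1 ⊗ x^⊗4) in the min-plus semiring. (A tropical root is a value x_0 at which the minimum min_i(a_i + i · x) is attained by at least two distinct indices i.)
Roots: {-4, -3, 5, 6}

Each tropical root is a break point of the lower envelope of the lines y = a_i + i · x (there are 5 lines, with slopes 0, 1, ..., 4). Only the lines that attain the minimum somewhere contribute to roots; other lines are dominated. Here the surviving (envelope) indices are i = 4, i = 3, i = 2, i = 1, i = 0.
Intersections between consecutive envelope lines give the roots: for adjacent envelope indices i < j the intersection is x = (a_i − a_j) / (j − i). Reading off the sorted break points: {-4, -3, 5, 6}.
Verification: at each break x_0, at least two indices attain the minimum of min_i(a_i + i · x_0).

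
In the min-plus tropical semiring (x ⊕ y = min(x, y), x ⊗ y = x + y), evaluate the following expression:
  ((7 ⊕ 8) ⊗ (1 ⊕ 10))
((7 ⊕ 8) ⊗ (1 ⊕ 10)) = 8

Expand innermost to outermost. Recall ⊕ takes the minimum of its arguments and ⊗ takes their sum. Working out the expression ((7 ⊕ 8) ⊗ (1 ⊕ 10)) gives 8.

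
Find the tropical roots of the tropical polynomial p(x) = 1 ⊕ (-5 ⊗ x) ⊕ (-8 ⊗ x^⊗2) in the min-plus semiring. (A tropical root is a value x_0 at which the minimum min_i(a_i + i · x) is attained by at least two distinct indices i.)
Roots: {3, 6}

Each tropical root is a break point of the lower envelope of the lines y = a_i + i · x (there are 3 lines, with slopes 0, 1, ..., 2). Only the lines that attain the minimum somewhere contribute to roots; other lines are dominated. Here the surviving (envelope) indices are i = 2, i = 1, i = 0.
Intersections between consecutive envelope lines give the roots: for adjacent envelope indices i < j the intersection is x = (a_i − a_j) / (j − i). Reading off the sorted break points: {3, 6}.
Verification: at each break x_0, at least two indices attain the minimum of min_i(a_i + i · x_0).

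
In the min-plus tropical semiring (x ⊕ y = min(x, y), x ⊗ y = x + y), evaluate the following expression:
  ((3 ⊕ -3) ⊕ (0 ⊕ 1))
((3 ⊕ -3) ⊕ (0 ⊕ 1)) = -3

Expand innermost to outermost. Recall ⊕ takes the minimum of its arguments and ⊗ takes their sum. Working out the expression ((3 ⊕ -3) ⊕ (0 ⊕ 1)) gives -3.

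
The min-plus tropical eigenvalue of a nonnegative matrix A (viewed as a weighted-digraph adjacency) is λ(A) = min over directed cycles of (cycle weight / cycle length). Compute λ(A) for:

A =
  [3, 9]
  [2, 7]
λ(A) = 3

Enumerate directed cycles and compute their means (weight / length). Sample:
  cycle 0 → 0: weight = 3, length = 1, mean = 3/1 ≈ 3.000
  cycle 1 → 1: weight = 7, length = 1, mean = 7/1 ≈ 7.000
  cycle 0 → 1 → 0: weight = 11, length = 2, mean = 11/2 ≈ 5.500
  cycle 1 → 0 → 1: weight = 11, length = 2, mean = 11/2 ≈ 5.500
Minimum mean = 3.000, attained e.g. along the cycle 0 → 0 with weight 3 and length 1. So λ(A) = 3/1 = 3.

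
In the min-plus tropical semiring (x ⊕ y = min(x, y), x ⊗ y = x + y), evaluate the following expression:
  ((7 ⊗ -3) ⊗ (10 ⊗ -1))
((7 ⊗ -3) ⊗ (10 ⊗ -1)) = 13

Expand innermost to outermost. Recall ⊕ takes the minimum of its arguments and ⊗ takes their sum. Working out the expression ((7 ⊗ -3) ⊗ (10 ⊗ -1)) gives 13.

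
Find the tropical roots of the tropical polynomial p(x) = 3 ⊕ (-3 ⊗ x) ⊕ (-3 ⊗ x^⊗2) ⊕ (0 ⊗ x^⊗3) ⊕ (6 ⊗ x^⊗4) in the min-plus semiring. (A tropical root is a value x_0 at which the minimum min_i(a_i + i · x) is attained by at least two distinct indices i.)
Roots: {-6, -3, 0, 6}

Each tropical root is a break point of the lower envelope of the lines y = a_i + i · x (there are 5 lines, with slopes 0, 1, ..., 4). Only the lines that attain the minimum somewhere contribute to roots; other lines are dominated. Here the surviving (envelope) indices are i = 4, i = 3, i = 2, i = 1, i = 0.
Intersections between consecutive envelope lines give the roots: for adjacent envelope indices i < j the intersection is x = (a_i − a_j) / (j − i). Reading off the sorted break points: {-6, -3, 0, 6}.
Verification: at each break x_0, at least two indices attain the minimum of min_i(a_i + i · x_0).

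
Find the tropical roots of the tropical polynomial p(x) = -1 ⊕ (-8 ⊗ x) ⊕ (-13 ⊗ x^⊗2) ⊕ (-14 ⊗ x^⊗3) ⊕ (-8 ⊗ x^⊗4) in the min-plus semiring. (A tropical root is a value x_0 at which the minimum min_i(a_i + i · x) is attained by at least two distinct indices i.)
Roots: {-6, 1, 5, 7}

Each tropical root is a break point of the lower envelope of the lines y = a_i + i · x (there are 5 lines, with slopes 0, 1, ..., 4). Only the lines that attain the minimum somewhere contribute to roots; other lines are dominated. Here the surviving (envelope) indices are i = 4, i = 3, i = 2, i = 1, i = 0.
Intersections between consecutive envelope lines give the roots: for adjacent envelope indices i < j the intersection is x = (a_i − a_j) / (j − i). Reading off the sorted break points: {-6, 1, 5, 7}.
Verification: at each break x_0, at least two indices attain the minimum of min_i(a_i + i · x_0).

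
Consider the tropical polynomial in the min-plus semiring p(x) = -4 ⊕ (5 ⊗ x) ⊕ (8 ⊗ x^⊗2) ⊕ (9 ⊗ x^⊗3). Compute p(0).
p(0) = -4

A tropical monomial a ⊗ x^⊗i evaluates to a + i · x. Evaluating each term at x = 0:
  Term 0 contributes -4 + 0 · 0 = -4
  Term 1 contributes 5 + 1 · 0 = 5
  Term 2 contributes 8 + 2 · 0 = 8
  Term 3 contributes 9 + 3 · 0 = 9
p(0) = ⊕ of these = min[-4, 5, 8, 9] = -4.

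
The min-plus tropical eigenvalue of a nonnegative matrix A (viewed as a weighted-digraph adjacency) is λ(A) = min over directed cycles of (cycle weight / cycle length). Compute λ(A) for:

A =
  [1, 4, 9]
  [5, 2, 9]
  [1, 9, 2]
λ(A) = 1

Enumerate directed cycles and compute their means (weight / length). Sample:
  cycle 0 → 0: weight = 1, length = 1, mean = 1/1 ≈ 1.000
  cycle 1 → 1: weight = 2, length = 1, mean = 2/1 ≈ 2.000
  cycle 2 → 2: weight = 2, length = 1, mean = 2/1 ≈ 2.000
  cycle 0 → 1 → 0: weight = 9, length = 2, mean = 9/2 ≈ 4.500
  cycle 0 → 2 → 0: weight = 10, length = 2, mean = 10/2 ≈ 5.000
  cycle 1 → 0 → 1: weight = 9, length = 2, mean = 9/2 ≈ 4.500
Minimum mean = 1.000, attained e.g. along the cycle 0 → 0 with weight 1 and length 1. So λ(A) = 1/1 = 1.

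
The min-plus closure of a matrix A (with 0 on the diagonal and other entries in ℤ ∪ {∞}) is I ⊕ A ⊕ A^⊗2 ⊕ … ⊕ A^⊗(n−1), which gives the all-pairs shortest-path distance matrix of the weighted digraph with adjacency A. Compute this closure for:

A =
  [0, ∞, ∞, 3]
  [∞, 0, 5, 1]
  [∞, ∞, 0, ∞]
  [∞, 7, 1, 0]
Closure =
  [0, 10, 4, 3]
  [∞, 0, 2, 1]
  [∞, ∞, 0, ∞]
  [∞, 7, 1, 0]

This is the Floyd-Warshall all-pairs shortest-path computation. For each intermediate vertex k = 0, 1, …, 3, update dist[i][j] ← min(dist[i][j], dist[i][k] + dist[k][j]). The final matrix gives, for each (i, j), the minimum total weight of any directed path from i to j (possibly empty when i = j).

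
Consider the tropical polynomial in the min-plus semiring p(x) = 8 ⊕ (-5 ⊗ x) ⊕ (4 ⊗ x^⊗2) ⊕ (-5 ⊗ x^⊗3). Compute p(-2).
p(-2) = -11

A tropical monomial a ⊗ x^⊗i evaluates to a + i · x. Evaluating each term at x = -2:
  Term 0 contributes 8 + 0 · -2 = 8
  Term 1 contributes -5 + 1 · -2 = -7
  Term 2 contributes 4 + 2 · -2 = 0
  Term 3 contributes -5 + 3 · -2 = -11
p(-2) = ⊕ of these = min[8, -7, 0, -11] = -11.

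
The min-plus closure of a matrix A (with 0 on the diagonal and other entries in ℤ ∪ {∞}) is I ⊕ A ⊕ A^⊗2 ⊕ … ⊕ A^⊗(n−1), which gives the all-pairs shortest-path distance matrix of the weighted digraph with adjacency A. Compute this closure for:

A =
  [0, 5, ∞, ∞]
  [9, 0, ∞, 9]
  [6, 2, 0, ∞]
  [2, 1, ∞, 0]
Closure =
  [0, 5, ∞, 14]
  [9, 0, ∞, 9]
  [6, 2, 0, 11]
  [2, 1, ∞, 0]

This is the Floyd-Warshall all-pairs shortest-path computation. For each intermediate vertex k = 0, 1, …, 3, update dist[i][j] ← min(dist[i][j], dist[i][k] + dist[k][j]). The final matrix gives, for each (i, j), the minimum total weight of any directed path from i to j (possibly empty when i = j).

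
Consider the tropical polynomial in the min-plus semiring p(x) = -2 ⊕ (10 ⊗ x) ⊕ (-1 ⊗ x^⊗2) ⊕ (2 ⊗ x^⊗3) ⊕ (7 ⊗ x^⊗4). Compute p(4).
p(4) = -2

A tropical monomial a ⊗ x^⊗i evaluates to a + i · x. Evaluating each term at x = 4:
  Term 0 contributes -2 + 0 · 4 = -2
  Term 1 contributes 10 + 1 · 4 = 14
  Term 2 contributes -1 + 2 · 4 = 7
  Term 3 contributes 2 + 3 · 4 = 14
  Term 4 contributes 7 + 4 · 4 = 23
p(4) = ⊕ of these = min[-2, 14, 7, 14, 23] = -2.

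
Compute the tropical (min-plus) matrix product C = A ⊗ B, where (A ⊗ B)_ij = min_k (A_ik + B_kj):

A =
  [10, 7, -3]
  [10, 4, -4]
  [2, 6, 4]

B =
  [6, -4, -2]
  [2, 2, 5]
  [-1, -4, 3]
A ⊗ B =
  [-4, -7, 0]
  [-5, -8, -1]
  [3, -2, 0]

Apply the min-plus product entry-by-entry:
  C[0][0] = min over k of (A[0][0] + B[0][0] = 10 + 6 = 16, A[0][1] + B[1][0] = 7 + 2 = 9, A[0][2] + B[2][0] = -3 + -1 = -4) = -4 (attained at k = 2)
  C[0][1] = min over k of (A[0][0] + B[0][1] = 10 + -4 = 6, A[0][1] + B[1][1] = 7 + 2 = 9, A[0][2] + B[2][1] = -3 + -4 = -7) = -7 (attained at k = 2)
  C[0][2] = min over k of (A[0][0] + B[0][2] = 10 + -2 = 8, A[0][1] + B[1][2] = 7 + 5 = 12, A[0][2] + B[2][2] = -3 + 3 = 0) = 0 (attained at k = 2)
  C[1][0] = min over k of (A[1][0] + B[0][0] = 10 + 6 = 16, A[1][1] + B[1][0] = 4 + 2 = 6, A[1][2] + B[2][0] = -4 + -1 = -5) = -5 (attained at k = 2)
  C[1][1] = min over k of (A[1][0] + B[0][1] = 10 + -4 = 6, A[1][1] + B[1][1] = 4 + 2 = 6, A[1][2] + B[2][1] = -4 + -4 = -8) = -8 (attained at k = 2)
  C[1][2] = min over k of (A[1][0] + B[0][2] = 10 + -2 = 8, A[1][1] + B[1][2] = 4 + 5 = 9, A[1][2] + B[2][2] = -4 + 3 = -1) = -1 (attained at k = 2)
  C[2][0] = min over k of (A[2][0] + B[0][0] = 2 + 6 = 8, A[2][1] + B[1][0] = 6 + 2 = 8, A[2][2] + B[2][0] = 4 + -1 = 3) = 3 (attained at k = 2)
  C[2][1] = min over k of (A[2][0] + B[0][1] = 2 + -4 = -2, A[2][1] + B[1][1] = 6 + 2 = 8, A[2][2] + B[2][1] = 4 + -4 = 0) = -2 (attained at k = 0)
  C[2][2] = min over k of (A[2][0] + B[0][2] = 2 + -2 = 0, A[2][1] + B[1][2] = 6 + 5 = 11, A[2][2] + B[2][2] = 4 + 3 = 7) = 0 (attained at k = 0)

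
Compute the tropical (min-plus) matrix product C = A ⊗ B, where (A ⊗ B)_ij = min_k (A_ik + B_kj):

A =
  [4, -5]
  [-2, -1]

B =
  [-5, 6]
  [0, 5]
A ⊗ B =
  [-5, 0]
  [-7, 4]

Apply the min-plus product entry-by-entry:
  C[0][0] = min over k of (A[0][0] + B[0][0] = 4 + -5 = -1, A[0][1] + B[1][0] = -5 + 0 = -5) = -5 (attained at k = 1)
  C[0][1] = min over k of (A[0][0] + B[0][1] = 4 + 6 = 10, A[0][1] + B[1][1] = -5 + 5 = 0) = 0 (attained at k = 1)
  C[1][0] = min over k of (A[1][0] + B[0][0] = -2 + -5 = -7, A[1][1] + B[1][0] = -1 + 0 = -1) = -7 (attained at k = 0)
  C[1][1] = min over k of (A[1][0] + B[0][1] = -2 + 6 = 4, A[1][1] + B[1][1] = -1 + 5 = 4) = 4 (attained at k = 0)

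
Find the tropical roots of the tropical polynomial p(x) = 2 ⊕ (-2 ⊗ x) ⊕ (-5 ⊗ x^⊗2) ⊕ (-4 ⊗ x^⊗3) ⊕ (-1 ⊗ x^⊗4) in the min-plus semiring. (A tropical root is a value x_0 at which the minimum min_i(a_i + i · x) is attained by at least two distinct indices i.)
Roots: {-3, -1, 3, 4}

Each tropical root is a break point of the lower envelope of the lines y = a_i + i · x (there are 5 lines, with slopes 0, 1, ..., 4). Only the lines that attain the minimum somewhere contribute to roots; other lines are dominated. Here the surviving (envelope) indices are i = 4, i = 3, i = 2, i = 1, i = 0.
Intersections between consecutive envelope lines give the roots: for adjacent envelope indices i < j the intersection is x = (a_i − a_j) / (j − i). Reading off the sorted break points: {-3, -1, 3, 4}.
Verification: at each break x_0, at least two indices attain the minimum of min_i(a_i + i · x_0).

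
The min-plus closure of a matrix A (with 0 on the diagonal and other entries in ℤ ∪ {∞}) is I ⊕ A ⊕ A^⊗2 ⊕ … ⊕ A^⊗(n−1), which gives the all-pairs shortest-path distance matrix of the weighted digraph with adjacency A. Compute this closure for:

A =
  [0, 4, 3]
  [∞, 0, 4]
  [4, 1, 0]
Closure =
  [0, 4, 3]
  [8, 0, 4]
  [4, 1, 0]

This is the Floyd-Warshall all-pairs shortest-path computation. For each intermediate vertex k = 0, 1, …, 2, update dist[i][j] ← min(dist[i][j], dist[i][k] + dist[k][j]). The final matrix gives, for each (i, j), the minimum total weight of any directed path from i to j (possibly empty when i = j).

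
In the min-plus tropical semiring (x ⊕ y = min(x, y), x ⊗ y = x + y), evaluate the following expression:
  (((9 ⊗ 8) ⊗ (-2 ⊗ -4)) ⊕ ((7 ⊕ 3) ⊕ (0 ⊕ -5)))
(((9 ⊗ 8) ⊗ (-2 ⊗ -4)) ⊕ ((7 ⊕ 3) ⊕ (0 ⊕ -5))) = -5

Expand innermost to outermost. Recall ⊕ takes the minimum of its arguments and ⊗ takes their sum. Working out the expression (((9 ⊗ 8) ⊗ (-2 ⊗ -4)) ⊕ ((7 ⊕ 3) ⊕ (0 ⊕ -5))) gives -5.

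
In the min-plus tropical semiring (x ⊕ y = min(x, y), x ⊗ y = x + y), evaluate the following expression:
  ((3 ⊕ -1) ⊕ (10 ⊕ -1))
((3 ⊕ -1) ⊕ (10 ⊕ -1)) = -1

Expand innermost to outermost. Recall ⊕ takes the minimum of its arguments and ⊗ takes their sum. Working out the expression ((3 ⊕ -1) ⊕ (10 ⊕ -1)) gives -1.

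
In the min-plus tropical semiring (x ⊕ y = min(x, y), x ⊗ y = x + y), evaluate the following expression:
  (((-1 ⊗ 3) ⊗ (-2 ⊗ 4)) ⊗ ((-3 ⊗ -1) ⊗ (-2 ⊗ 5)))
(((-1 ⊗ 3) ⊗ (-2 ⊗ 4)) ⊗ ((-3 ⊗ -1) ⊗ (-2 ⊗ 5))) = 3

Expand innermost to outermost. Recall ⊕ takes the minimum of its arguments and ⊗ takes their sum. Working out the expression (((-1 ⊗ 3) ⊗ (-2 ⊗ 4)) ⊗ ((-3 ⊗ -1) ⊗ (-2 ⊗ 5))) gives 3.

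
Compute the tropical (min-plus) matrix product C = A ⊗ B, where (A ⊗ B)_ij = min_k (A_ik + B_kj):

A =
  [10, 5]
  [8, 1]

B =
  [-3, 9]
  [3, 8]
A ⊗ B =
  [7, 13]
  [4, 9]

Apply the min-plus product entry-by-entry:
  C[0][0] = min over k of (A[0][0] + B[0][0] = 10 + -3 = 7, A[0][1] + B[1][0] = 5 + 3 = 8) = 7 (attained at k = 0)
  C[0][1] = min over k of (A[0][0] + B[0][1] = 10 + 9 = 19, A[0][1] + B[1][1] = 5 + 8 = 13) = 13 (attained at k = 1)
  C[1][0] = min over k of (A[1][0] + B[0][0] = 8 + -3 = 5, A[1][1] + B[1][0] = 1 + 3 = 4) = 4 (attained at k = 1)
  C[1][1] = min over k of (A[1][0] + B[0][1] = 8 + 9 = 17, A[1][1] + B[1][1] = 1 + 8 = 9) = 9 (attained at k = 1)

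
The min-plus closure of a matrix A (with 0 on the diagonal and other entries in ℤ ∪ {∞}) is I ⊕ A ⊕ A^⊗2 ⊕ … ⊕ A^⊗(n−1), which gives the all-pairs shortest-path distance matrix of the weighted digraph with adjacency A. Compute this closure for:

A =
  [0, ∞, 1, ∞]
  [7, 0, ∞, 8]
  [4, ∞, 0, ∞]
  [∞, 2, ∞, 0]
Closure =
  [0, ∞, 1, ∞]
  [7, 0, 8, 8]
  [4, ∞, 0, ∞]
  [9, 2, 10, 0]

This is the Floyd-Warshall all-pairs shortest-path computation. For each intermediate vertex k = 0, 1, …, 3, update dist[i][j] ← min(dist[i][j], dist[i][k] + dist[k][j]). The final matrix gives, for each (i, j), the minimum total weight of any directed path from i to j (possibly empty when i = j).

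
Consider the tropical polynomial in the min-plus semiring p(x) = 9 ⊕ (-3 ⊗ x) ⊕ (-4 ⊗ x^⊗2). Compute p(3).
p(3) = 0

A tropical monomial a ⊗ x^⊗i evaluates to a + i · x. Evaluating each term at x = 3:
  Term 0 contributes 9 + 0 · 3 = 9
  Term 1 contributes -3 + 1 · 3 = 0
  Term 2 contributes -4 + 2 · 3 = 2
p(3) = ⊕ of these = min[9, 0, 2] = 0.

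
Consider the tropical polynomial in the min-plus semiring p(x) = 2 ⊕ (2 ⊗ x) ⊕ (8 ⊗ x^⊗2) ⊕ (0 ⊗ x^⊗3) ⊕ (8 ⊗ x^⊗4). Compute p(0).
p(0) = 0

A tropical monomial a ⊗ x^⊗i evaluates to a + i · x. Evaluating each term at x = 0:
  Term 0 contributes 2 + 0 · 0 = 2
  Term 1 contributes 2 + 1 · 0 = 2
  Term 2 contributes 8 + 2 · 0 = 8
  Term 3 contributes 0 + 3 · 0 = 0
  Term 4 contributes 8 + 4 · 0 = 8
p(0) = ⊕ of these = min[2, 2, 8, 0, 8] = 0.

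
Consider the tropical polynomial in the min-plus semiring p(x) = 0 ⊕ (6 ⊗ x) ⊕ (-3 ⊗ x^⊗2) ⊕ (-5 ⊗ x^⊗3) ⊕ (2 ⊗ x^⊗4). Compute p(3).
p(3) = 0

A tropical monomial a ⊗ x^⊗i evaluates to a + i · x. Evaluating each term at x = 3:
  Term 0 contributes 0 + 0 · 3 = 0
  Term 1 contributes 6 + 1 · 3 = 9
  Term 2 contributes -3 + 2 · 3 = 3
  Term 3 contributes -5 + 3 · 3 = 4
  Term 4 contributes 2 + 4 · 3 = 14
p(3) = ⊕ of these = min[0, 9, 3, 4, 14] = 0.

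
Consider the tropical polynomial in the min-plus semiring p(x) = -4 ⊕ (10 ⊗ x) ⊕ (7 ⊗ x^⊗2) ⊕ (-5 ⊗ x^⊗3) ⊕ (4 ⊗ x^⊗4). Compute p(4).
p(4) = -4

A tropical monomial a ⊗ x^⊗i evaluates to a + i · x. Evaluating each term at x = 4:
  Term 0 contributes -4 + 0 · 4 = -4
  Term 1 contributes 10 + 1 · 4 = 14
  Term 2 contributes 7 + 2 · 4 = 15
  Term 3 contributes -5 + 3 · 4 = 7
  Term 4 contributes 4 + 4 · 4 = 20
p(4) = ⊕ of these = min[-4, 14, 15, 7, 20] = -4.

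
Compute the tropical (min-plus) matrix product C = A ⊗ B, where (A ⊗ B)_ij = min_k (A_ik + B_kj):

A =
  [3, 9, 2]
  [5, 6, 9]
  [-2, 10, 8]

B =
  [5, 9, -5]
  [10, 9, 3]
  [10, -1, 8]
A ⊗ B =
  [8, 1, -2]
  [10, 8, 0]
  [3, 7, -7]

Apply the min-plus product entry-by-entry:
  C[0][0] = min over k of (A[0][0] + B[0][0] = 3 + 5 = 8, A[0][1] + B[1][0] = 9 + 10 = 19, A[0][2] + B[2][0] = 2 + 10 = 12) = 8 (attained at k = 0)
  C[0][1] = min over k of (A[0][0] + B[0][1] = 3 + 9 = 12, A[0][1] + B[1][1] = 9 + 9 = 18, A[0][2] + B[2][1] = 2 + -1 = 1) = 1 (attained at k = 2)
  C[0][2] = min over k of (A[0][0] + B[0][2] = 3 + -5 = -2, A[0][1] + B[1][2] = 9 + 3 = 12, A[0][2] + B[2][2] = 2 + 8 = 10) = -2 (attained at k = 0)
  C[1][0] = min over k of (A[1][0] + B[0][0] = 5 + 5 = 10, A[1][1] + B[1][0] = 6 + 10 = 16, A[1][2] + B[2][0] = 9 + 10 = 19) = 10 (attained at k = 0)
  C[1][1] = min over k of (A[1][0] + B[0][1] = 5 + 9 = 14, A[1][1] + B[1][1] = 6 + 9 = 15, A[1][2] + B[2][1] = 9 + -1 = 8) = 8 (attained at k = 2)
  C[1][2] = min over k of (A[1][0] + B[0][2] = 5 + -5 = 0, A[1][1] + B[1][2] = 6 + 3 = 9, A[1][2] + B[2][2] = 9 + 8 = 17) = 0 (attained at k = 0)
  C[2][0] = min over k of (A[2][0] + B[0][0] = -2 + 5 = 3, A[2][1] + B[1][0] = 10 + 10 = 20, A[2][2] + B[2][0] = 8 + 10 = 18) = 3 (attained at k = 0)
  C[2][1] = min over k of (A[2][0] + B[0][1] = -2 + 9 = 7, A[2][1] + B[1][1] = 10 + 9 = 19, A[2][2] + B[2][1] = 8 + -1 = 7) = 7 (attained at k = 0)
  C[2][2] = min over k of (A[2][0] + B[0][2] = -2 + -5 = -7, A[2][1] + B[1][2] = 10 + 3 = 13, A[2][2] + B[2][2] = 8 + 8 = 16) = -7 (attained at k = 0)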